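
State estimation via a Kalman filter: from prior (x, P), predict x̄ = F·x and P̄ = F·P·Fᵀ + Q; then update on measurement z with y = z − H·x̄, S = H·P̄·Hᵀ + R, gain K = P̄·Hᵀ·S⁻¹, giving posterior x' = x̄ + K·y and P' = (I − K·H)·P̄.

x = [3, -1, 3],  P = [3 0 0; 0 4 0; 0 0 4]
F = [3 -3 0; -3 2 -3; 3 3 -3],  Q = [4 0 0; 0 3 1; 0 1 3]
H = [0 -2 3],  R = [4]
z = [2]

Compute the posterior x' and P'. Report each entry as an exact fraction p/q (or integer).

x' = [7929/842, -7521/421, -4714/421]
P' = [50789/842 -19146/421 -12714/421; -19146/421 32600/421 21692/421; -12714/421 21692/421 14620/421]

x̄ = F·x = [12, -20, -3]
P̄ = F·P·Fᵀ + Q = [67 -51 -9; -51 82 34; -9 34 102]
y = z − H·x̄ = [-29]
S = H·P̄·Hᵀ + R = [842]
K = P̄·Hᵀ·S⁻¹ = [75/842; -31/421; 119/421]
x' = x̄ + K·y = [7929/842, -7521/421, -4714/421]
P' = (I − K·H)·P̄ = [50789/842 -19146/421 -12714/421; -19146/421 32600/421 21692/421; -12714/421 21692/421 14620/421]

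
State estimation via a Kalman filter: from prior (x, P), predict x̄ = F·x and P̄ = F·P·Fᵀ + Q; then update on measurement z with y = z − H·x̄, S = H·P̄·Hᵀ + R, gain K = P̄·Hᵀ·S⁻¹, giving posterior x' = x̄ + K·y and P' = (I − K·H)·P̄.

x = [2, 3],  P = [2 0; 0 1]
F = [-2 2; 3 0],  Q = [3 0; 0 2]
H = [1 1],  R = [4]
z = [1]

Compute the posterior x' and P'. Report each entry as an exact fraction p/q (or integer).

x̄ = F·x = [2, 6]
P̄ = F·P·Fᵀ + Q = [15 -12; -12 20]
y = z − H·x̄ = [-7]
S = H·P̄·Hᵀ + R = [15]
K = P̄·Hᵀ·S⁻¹ = [1/5; 8/15]
x' = x̄ + K·y = [3/5, 34/15]
P' = (I − K·H)·P̄ = [72/5 -68/5; -68/5 236/15]

x' = [3/5, 34/15]
P' = [72/5 -68/5; -68/5 236/15]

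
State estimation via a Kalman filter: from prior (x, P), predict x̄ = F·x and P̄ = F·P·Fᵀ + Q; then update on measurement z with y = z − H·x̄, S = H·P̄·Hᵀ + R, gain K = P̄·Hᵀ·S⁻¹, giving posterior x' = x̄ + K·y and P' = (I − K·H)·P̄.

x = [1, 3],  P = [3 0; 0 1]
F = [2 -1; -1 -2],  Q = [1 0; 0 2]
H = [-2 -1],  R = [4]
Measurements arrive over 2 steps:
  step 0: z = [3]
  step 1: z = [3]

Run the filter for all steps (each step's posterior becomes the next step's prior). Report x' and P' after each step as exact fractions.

step 0: x̄ = F·x = [-1, -7]
step 0: P̄ = F·P·Fᵀ + Q = [14 -4; -4 9]
step 0: y = z − H·x̄ = [-6]
step 0: S = H·P̄·Hᵀ + R = [53]
step 0: K = P̄·Hᵀ·S⁻¹ = [-24/53; -1/53]
step 0: x' = x̄ + K·y = [91/53, -365/53]
step 0: P' = (I − K·H)·P̄ = [166/53 -236/53; -236/53 476/53]
step 1: x̄ = F·x = [547/53, 639/53]
step 1: P̄ = F·P·Fᵀ + Q = [2137/53 1328/53; 1328/53 1232/53]
step 1: y = z − H·x̄ = [1892/53]
step 1: S = H·P̄·Hᵀ + R = [15304/53]
step 1: K = P̄·Hᵀ·S⁻¹ = [-2801/7652; -486/1913]
step 1: x' = x̄ + K·y = [-5254/1913, 5715/1913]
step 1: P' = (I − K·H)·P̄ = [6237/3826 -3436/1913; -3436/1913 8816/1913]

step 0: x' = [91/53, -365/53], P' = [166/53 -236/53; -236/53 476/53]
step 1: x' = [-5254/1913, 5715/1913], P' = [6237/3826 -3436/1913; -3436/1913 8816/1913]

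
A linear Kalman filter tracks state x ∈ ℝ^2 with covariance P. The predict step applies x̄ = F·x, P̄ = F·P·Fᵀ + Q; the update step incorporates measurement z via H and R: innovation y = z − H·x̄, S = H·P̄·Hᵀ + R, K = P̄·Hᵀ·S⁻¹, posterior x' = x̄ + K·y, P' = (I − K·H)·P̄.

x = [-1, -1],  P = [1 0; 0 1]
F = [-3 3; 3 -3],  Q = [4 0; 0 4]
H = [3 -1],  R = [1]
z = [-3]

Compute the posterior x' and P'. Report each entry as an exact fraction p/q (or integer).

x̄ = F·x = [0, 0]
P̄ = F·P·Fᵀ + Q = [22 -18; -18 22]
y = z − H·x̄ = [-3]
S = H·P̄·Hᵀ + R = [329]
K = P̄·Hᵀ·S⁻¹ = [12/47; -76/329]
x' = x̄ + K·y = [-36/47, 228/329]
P' = (I − K·H)·P̄ = [26/47 66/47; 66/47 1462/329]

x' = [-36/47, 228/329]
P' = [26/47 66/47; 66/47 1462/329]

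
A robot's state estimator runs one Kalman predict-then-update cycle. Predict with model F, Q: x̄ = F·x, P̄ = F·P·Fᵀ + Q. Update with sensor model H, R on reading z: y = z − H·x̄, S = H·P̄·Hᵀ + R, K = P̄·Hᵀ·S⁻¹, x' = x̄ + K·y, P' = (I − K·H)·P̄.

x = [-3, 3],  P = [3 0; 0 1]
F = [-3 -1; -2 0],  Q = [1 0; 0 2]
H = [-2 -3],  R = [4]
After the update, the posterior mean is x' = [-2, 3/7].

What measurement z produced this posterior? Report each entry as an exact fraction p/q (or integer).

x̄ = F·x = [6, 6]
P̄ = F·P·Fᵀ + Q = [29 18; 18 14]
S = H·P̄·Hᵀ + R = [462]
K = P̄·Hᵀ·S⁻¹ = [-8/33; -13/77]
x' − x̄ = [-8, -39/7] = K·y
y = (KᵀK)⁻¹·Kᵀ·(x' − x̄) = [33]
z = y + H·x̄ = [33] + [-30] = [3]

z = [3]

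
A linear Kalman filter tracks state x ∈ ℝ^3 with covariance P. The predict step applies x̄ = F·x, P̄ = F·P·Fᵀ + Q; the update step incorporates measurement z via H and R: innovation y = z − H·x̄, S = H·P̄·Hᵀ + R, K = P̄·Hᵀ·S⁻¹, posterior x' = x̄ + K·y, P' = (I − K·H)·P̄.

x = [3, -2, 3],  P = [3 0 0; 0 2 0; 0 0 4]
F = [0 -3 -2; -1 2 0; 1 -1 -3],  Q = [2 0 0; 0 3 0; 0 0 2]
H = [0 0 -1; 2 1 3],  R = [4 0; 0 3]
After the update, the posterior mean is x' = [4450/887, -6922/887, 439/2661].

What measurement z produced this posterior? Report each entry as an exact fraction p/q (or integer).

z = [1, 3]

x̄ = F·x = [0, -7, -4]
P̄ = F·P·Fᵀ + Q = [36 -12 30; -12 14 -7; 30 -7 43]
S = H·P̄·Hᵀ + R = [47 -182; -182 818]
K = P̄·Hᵀ·S⁻¹ = [460/887 265/887; 14/887 -61/1774; -1025/2661 364/2661]
x' − x̄ = [4450/887, -713/887, 11083/2661] = K·y
y = (KᵀK)⁻¹·Kᵀ·(x' − x̄) = [-3, 22]
z = y + H·x̄ = [-3, 22] + [4, -19] = [1, 3]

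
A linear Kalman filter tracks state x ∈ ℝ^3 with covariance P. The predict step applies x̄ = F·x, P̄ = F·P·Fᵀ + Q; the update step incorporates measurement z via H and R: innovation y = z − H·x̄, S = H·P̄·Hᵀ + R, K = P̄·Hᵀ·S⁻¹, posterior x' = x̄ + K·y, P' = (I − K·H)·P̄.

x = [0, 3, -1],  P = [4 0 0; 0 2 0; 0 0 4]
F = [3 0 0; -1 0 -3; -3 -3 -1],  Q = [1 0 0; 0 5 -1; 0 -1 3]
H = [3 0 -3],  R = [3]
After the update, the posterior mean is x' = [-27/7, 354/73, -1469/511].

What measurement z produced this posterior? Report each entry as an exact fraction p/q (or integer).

z = [-3]

x̄ = F·x = [0, 3, -8]
P̄ = F·P·Fᵀ + Q = [37 -12 -36; -12 45 23; -36 23 61]
S = H·P̄·Hᵀ + R = [1533]
K = P̄·Hᵀ·S⁻¹ = [1/7; -5/73; -97/511]
x' − x̄ = [-27/7, 135/73, 2619/511] = K·y
y = (KᵀK)⁻¹·Kᵀ·(x' − x̄) = [-27]
z = y + H·x̄ = [-27] + [24] = [-3]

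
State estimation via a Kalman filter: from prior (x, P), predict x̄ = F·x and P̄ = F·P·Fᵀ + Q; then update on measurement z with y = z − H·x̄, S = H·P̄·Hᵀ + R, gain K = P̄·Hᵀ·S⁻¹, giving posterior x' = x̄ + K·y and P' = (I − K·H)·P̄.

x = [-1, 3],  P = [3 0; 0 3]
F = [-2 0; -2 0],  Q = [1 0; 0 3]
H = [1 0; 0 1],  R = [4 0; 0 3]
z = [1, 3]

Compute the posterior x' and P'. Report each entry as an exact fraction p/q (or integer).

x̄ = F·x = [2, 2]
P̄ = F·P·Fᵀ + Q = [13 12; 12 15]
y = z − H·x̄ = [-1, 1]
S = H·P̄·Hᵀ + R = [17 12; 12 18]
K = P̄·Hᵀ·S⁻¹ = [5/9 8/27; 2/9 37/54]
x' = x̄ + K·y = [47/27, 133/54]
P' = (I − K·H)·P̄ = [20/9 8/9; 8/9 37/18]

x' = [47/27, 133/54]
P' = [20/9 8/9; 8/9 37/18]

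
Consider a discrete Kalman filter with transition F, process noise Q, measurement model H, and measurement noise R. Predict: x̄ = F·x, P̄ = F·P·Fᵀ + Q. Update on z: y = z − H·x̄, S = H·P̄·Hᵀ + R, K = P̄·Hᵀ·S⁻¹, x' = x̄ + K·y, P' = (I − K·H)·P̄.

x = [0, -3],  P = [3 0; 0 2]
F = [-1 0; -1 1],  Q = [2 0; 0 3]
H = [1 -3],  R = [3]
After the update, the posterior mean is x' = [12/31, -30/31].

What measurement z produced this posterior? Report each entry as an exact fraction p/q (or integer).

x̄ = F·x = [0, -3]
P̄ = F·P·Fᵀ + Q = [5 3; 3 8]
S = H·P̄·Hᵀ + R = [62]
K = P̄·Hᵀ·S⁻¹ = [-2/31; -21/62]
x' − x̄ = [12/31, 63/31] = K·y
y = (KᵀK)⁻¹·Kᵀ·(x' − x̄) = [-6]
z = y + H·x̄ = [-6] + [9] = [3]

z = [3]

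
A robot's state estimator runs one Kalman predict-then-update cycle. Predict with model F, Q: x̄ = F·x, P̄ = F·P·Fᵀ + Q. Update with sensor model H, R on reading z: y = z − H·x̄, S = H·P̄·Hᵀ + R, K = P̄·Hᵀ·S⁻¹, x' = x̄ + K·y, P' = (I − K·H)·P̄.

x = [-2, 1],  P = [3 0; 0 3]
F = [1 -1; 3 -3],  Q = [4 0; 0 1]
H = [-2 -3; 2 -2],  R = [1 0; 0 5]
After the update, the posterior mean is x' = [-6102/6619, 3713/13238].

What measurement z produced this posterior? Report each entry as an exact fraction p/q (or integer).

x̄ = F·x = [-3, -9]
P̄ = F·P·Fᵀ + Q = [10 18; 18 55]
S = H·P̄·Hᵀ + R = [752 254; 254 121]
K = P̄·Hᵀ·S⁻¹ = [-2445/13238 1691/6619; -5525/26476 -2297/13238]
x' − x̄ = [13755/6619, 122855/13238] = K·y
y = (KᵀK)⁻¹·Kᵀ·(x' − x̄) = [-32, -15]
z = y + H·x̄ = [-32, -15] + [33, 12] = [1, -3]

z = [1, -3]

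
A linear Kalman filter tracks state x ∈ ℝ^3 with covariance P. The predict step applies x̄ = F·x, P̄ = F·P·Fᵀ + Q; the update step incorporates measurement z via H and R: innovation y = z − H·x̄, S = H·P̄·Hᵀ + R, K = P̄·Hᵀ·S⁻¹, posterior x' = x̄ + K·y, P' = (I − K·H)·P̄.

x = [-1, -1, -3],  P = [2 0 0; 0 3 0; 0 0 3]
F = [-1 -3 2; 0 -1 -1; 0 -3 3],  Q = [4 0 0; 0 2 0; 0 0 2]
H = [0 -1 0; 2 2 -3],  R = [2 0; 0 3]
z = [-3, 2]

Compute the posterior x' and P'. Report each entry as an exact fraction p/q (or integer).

x' = [4561/1546, 2082/773, 2304/773]
P' = [47385/1546 1467/773 17001/773; 1467/773 1140/773 1716/773; 17001/773 1716/773 12868/773]

x̄ = F·x = [-2, 4, -6]
P̄ = F·P·Fᵀ + Q = [45 3 45; 3 8 0; 45 0 56]
y = z − H·x̄ = [1, -20]
S = H·P̄·Hᵀ + R = [10 -22; -22 203]
K = P̄·Hᵀ·S⁻¹ = [-1467/1546 -228/773; -570/773 22/773; -858/773 -390/773]
x' = x̄ + K·y = [4561/1546, 2082/773, 2304/773]
P' = (I − K·H)·P̄ = [47385/1546 1467/773 17001/773; 1467/773 1140/773 1716/773; 17001/773 1716/773 12868/773]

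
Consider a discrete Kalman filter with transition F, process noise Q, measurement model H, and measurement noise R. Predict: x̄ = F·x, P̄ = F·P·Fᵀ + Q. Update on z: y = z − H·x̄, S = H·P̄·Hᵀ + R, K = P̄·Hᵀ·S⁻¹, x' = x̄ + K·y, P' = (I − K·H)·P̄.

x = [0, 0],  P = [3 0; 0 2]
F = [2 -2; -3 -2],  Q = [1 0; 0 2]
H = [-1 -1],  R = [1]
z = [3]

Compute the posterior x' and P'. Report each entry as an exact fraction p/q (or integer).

x' = [-11/13, -27/13]
P' = [698/39 -229/13; -229/13 238/13]

x̄ = F·x = [0, 0]
P̄ = F·P·Fᵀ + Q = [21 -10; -10 37]
y = z − H·x̄ = [3]
S = H·P̄·Hᵀ + R = [39]
K = P̄·Hᵀ·S⁻¹ = [-11/39; -9/13]
x' = x̄ + K·y = [-11/13, -27/13]
P' = (I − K·H)·P̄ = [698/39 -229/13; -229/13 238/13]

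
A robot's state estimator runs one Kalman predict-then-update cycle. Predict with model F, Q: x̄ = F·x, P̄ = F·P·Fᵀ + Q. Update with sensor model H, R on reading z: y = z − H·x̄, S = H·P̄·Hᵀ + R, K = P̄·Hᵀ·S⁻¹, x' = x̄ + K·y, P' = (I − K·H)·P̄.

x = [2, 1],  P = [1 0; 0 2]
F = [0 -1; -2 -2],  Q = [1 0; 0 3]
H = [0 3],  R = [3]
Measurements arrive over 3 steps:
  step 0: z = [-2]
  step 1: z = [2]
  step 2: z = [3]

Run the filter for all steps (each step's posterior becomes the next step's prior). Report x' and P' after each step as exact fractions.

step 0: x̄ = F·x = [-1, -6]
step 0: P̄ = F·P·Fᵀ + Q = [3 4; 4 15]
step 0: y = z − H·x̄ = [16]
step 0: S = H·P̄·Hᵀ + R = [138]
step 0: K = P̄·Hᵀ·S⁻¹ = [2/23; 15/46]
step 0: x' = x̄ + K·y = [9/23, -18/23]
step 0: P' = (I − K·H)·P̄ = [45/23 2/23; 2/23 15/46]
step 1: x̄ = F·x = [18/23, 18/23]
step 1: P̄ = F·P·Fᵀ + Q = [61/46 19/23; 19/23 295/23]
step 1: y = z − H·x̄ = [-8/23]
step 1: S = H·P̄·Hᵀ + R = [2724/23]
step 1: K = P̄·Hᵀ·S⁻¹ = [19/908; 295/908]
step 1: x' = x̄ + K·y = [176/227, 152/227]
step 1: P' = (I − K·H)·P̄ = [1157/908 19/908; 19/908 295/908]
step 2: x̄ = F·x = [-152/227, -656/227]
step 2: P̄ = F·P·Fᵀ + Q = [1203/908 157/227; 157/227 2171/227]
step 2: y = z − H·x̄ = [2649/227]
step 2: S = H·P̄·Hᵀ + R = [20220/227]
step 2: K = P̄·Hᵀ·S⁻¹ = [157/6740; 2171/6740]
step 2: x' = x̄ + K·y = [-2681/6740, 5857/6740]
step 2: P' = (I − K·H)·P̄ = [2151/1685 157/6740; 157/6740 2171/6740]

step 0: x' = [9/23, -18/23], P' = [45/23 2/23; 2/23 15/46]
step 1: x' = [176/227, 152/227], P' = [1157/908 19/908; 19/908 295/908]
step 2: x' = [-2681/6740, 5857/6740], P' = [2151/1685 157/6740; 157/6740 2171/6740]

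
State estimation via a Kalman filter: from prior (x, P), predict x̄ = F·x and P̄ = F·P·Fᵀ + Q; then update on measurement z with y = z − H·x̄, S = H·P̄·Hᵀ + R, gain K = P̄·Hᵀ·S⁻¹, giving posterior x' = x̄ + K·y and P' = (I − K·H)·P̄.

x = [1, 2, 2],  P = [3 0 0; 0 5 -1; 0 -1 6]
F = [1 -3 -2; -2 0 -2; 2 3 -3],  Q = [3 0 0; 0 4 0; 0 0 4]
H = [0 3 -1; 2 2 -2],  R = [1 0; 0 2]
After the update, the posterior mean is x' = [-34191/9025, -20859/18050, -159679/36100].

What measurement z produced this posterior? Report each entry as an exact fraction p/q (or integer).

x̄ = F·x = [-9, -6, 2]
P̄ = F·P·Fᵀ + Q = [63 12 -6; 12 40 30; -6 30 133]
S = H·P̄·Hᵀ + R = [314 350; 350 850]
K = P̄·Hᵀ·S⁻¹ = [-105/722 4521/18050; 611/1444 -4421/36100; 795/2888 -26701/72200]
x' − x̄ = [47034/9025, 87441/18050, -231879/36100] = K·y
y = (KᵀK)⁻¹·Kᵀ·(x' − x̄) = [21, 33]
z = y + H·x̄ = [21, 33] + [-20, -34] = [1, -1]

z = [1, -1]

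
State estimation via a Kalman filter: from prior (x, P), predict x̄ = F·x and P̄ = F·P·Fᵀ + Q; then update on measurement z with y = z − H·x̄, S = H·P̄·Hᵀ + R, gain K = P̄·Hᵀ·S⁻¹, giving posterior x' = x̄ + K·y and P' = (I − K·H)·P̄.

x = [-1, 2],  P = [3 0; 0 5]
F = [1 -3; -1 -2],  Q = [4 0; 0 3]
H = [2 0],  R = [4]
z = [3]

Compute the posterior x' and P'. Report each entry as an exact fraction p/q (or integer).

x' = [71/53, 141/106]
P' = [52/53 27/53; 27/53 649/53]

x̄ = F·x = [-7, -3]
P̄ = F·P·Fᵀ + Q = [52 27; 27 26]
y = z − H·x̄ = [17]
S = H·P̄·Hᵀ + R = [212]
K = P̄·Hᵀ·S⁻¹ = [26/53; 27/106]
x' = x̄ + K·y = [71/53, 141/106]
P' = (I − K·H)·P̄ = [52/53 27/53; 27/53 649/53]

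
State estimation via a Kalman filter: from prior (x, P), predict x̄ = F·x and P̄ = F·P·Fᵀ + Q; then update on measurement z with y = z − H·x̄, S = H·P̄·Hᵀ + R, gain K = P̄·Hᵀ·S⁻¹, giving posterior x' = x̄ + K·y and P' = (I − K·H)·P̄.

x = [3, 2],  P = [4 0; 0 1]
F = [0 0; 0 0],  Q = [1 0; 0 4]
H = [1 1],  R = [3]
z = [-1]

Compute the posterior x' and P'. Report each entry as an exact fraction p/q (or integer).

x̄ = F·x = [0, 0]
P̄ = F·P·Fᵀ + Q = [1 0; 0 4]
y = z − H·x̄ = [-1]
S = H·P̄·Hᵀ + R = [8]
K = P̄·Hᵀ·S⁻¹ = [1/8; 1/2]
x' = x̄ + K·y = [-1/8, -1/2]
P' = (I − K·H)·P̄ = [7/8 -1/2; -1/2 2]

x' = [-1/8, -1/2]
P' = [7/8 -1/2; -1/2 2]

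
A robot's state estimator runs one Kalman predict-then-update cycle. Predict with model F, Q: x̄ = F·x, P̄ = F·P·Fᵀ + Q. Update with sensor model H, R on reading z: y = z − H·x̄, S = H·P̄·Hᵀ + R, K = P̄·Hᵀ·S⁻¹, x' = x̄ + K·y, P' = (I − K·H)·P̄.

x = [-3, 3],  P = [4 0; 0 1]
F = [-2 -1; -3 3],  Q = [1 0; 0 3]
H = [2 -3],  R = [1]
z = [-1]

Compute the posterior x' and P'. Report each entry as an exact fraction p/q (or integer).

x̄ = F·x = [3, 18]
P̄ = F·P·Fᵀ + Q = [18 21; 21 48]
y = z − H·x̄ = [47]
S = H·P̄·Hᵀ + R = [253]
K = P̄·Hᵀ·S⁻¹ = [-27/253; -102/253]
x' = x̄ + K·y = [-510/253, -240/253]
P' = (I − K·H)·P̄ = [3825/253 2559/253; 2559/253 1740/253]

x' = [-510/253, -240/253]
P' = [3825/253 2559/253; 2559/253 1740/253]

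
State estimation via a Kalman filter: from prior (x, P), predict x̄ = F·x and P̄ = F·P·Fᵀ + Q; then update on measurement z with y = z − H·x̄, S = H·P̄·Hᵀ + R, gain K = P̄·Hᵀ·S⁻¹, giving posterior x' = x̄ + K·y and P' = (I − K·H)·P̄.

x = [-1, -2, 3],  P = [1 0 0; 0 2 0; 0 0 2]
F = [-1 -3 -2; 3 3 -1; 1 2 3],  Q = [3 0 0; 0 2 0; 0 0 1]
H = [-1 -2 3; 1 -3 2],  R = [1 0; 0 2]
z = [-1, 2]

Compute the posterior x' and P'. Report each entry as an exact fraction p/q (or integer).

x' = [12721/15592, -14027/15592, -20137/31184]
P' = [29023/23388 6401/7796 40349/46776; 6401/7796 9925/7796 18027/15592; 40349/46776 18027/15592 108403/93552]

x̄ = F·x = [1, -12, 4]
P̄ = F·P·Fᵀ + Q = [30 -17 -25; -17 31 9; -25 9 28]
y = z − H·x̄ = [-36, -43]
S = H·P̄·Hᵀ + R = [381 165; 165 317]
K = P̄·Hᵀ·S⁻¹ = [-13811/46776 3921/15592; 1579/15592 -5347/15592; 28187/93552 -4497/31184]
x' = x̄ + K·y = [12721/15592, -14027/15592, -20137/31184]
P' = (I − K·H)·P̄ = [29023/23388 6401/7796 40349/46776; 6401/7796 9925/7796 18027/15592; 40349/46776 18027/15592 108403/93552]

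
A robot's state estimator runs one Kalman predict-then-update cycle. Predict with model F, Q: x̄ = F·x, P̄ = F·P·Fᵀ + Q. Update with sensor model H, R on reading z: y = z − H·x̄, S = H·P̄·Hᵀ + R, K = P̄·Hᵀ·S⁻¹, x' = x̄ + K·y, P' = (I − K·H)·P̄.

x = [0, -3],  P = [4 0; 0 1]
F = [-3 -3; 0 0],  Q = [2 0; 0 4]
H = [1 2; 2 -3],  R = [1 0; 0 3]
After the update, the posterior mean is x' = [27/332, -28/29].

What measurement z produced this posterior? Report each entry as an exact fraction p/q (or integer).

z = [-2, 3]

x̄ = F·x = [9, 0]
P̄ = F·P·Fᵀ + Q = [47 0; 0 4]
S = H·P̄·Hᵀ + R = [64 70; 70 227]
K = P̄·Hᵀ·S⁻¹ = [141/332 47/166; 8/29 -4/29]
x' − x̄ = [-2961/332, -28/29] = K·y
y = (KᵀK)⁻¹·Kᵀ·(x' − x̄) = [-11, -15]
z = y + H·x̄ = [-11, -15] + [9, 18] = [-2, 3]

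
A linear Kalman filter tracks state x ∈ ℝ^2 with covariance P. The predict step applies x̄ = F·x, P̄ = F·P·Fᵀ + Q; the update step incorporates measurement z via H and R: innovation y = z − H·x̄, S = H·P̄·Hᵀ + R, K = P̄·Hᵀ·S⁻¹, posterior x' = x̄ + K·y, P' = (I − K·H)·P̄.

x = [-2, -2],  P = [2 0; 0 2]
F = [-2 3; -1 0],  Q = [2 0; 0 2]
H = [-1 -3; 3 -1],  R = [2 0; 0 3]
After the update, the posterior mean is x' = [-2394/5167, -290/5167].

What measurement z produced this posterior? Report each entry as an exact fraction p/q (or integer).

z = [1, -1]

x̄ = F·x = [-2, 2]
P̄ = F·P·Fᵀ + Q = [28 4; 4 4]
S = H·P̄·Hᵀ + R = [90 -104; -104 235]
K = P̄·Hᵀ·S⁻¹ = [-540/5167 1520/5167; -1464/5167 -472/5167]
x' − x̄ = [7940/5167, -10624/5167] = K·y
y = (KᵀK)⁻¹·Kᵀ·(x' − x̄) = [5, 7]
z = y + H·x̄ = [5, 7] + [-4, -8] = [1, -1]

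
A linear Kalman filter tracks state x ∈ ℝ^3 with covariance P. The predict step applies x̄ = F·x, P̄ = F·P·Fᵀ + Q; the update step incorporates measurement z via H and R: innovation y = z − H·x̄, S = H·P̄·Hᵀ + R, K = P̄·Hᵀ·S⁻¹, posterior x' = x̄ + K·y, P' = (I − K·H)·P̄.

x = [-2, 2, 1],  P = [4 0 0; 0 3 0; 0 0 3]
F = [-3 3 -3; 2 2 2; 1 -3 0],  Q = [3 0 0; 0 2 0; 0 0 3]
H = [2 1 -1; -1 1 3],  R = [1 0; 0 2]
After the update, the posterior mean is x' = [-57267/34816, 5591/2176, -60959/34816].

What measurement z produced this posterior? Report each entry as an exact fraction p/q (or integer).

x̄ = F·x = [9, 2, -8]
P̄ = F·P·Fᵀ + Q = [93 -24 -39; -24 42 -10; -39 -10 34]
S = H·P̄·Hᵀ + R = [529 -563; -563 665]
K = P̄·Hᵀ·S⁻¹ = [1923/34816 -10623/34816; 1433/2176 1331/2176; -7377/34816 613/34816]
x' − x̄ = [-370611/34816, 1239/2176, 217569/34816] = K·y
y = (KᵀK)⁻¹·Kᵀ·(x' − x̄) = [-27, 30]
z = y + H·x̄ = [-27, 30] + [28, -31] = [1, -1]

z = [1, -1]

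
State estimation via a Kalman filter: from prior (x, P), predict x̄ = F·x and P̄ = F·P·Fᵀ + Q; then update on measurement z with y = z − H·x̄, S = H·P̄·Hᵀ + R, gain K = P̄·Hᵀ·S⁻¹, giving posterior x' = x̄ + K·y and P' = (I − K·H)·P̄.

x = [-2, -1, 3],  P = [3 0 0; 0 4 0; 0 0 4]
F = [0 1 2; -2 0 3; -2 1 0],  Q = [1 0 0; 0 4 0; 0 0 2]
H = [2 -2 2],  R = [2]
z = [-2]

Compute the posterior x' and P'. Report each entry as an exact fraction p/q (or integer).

x̄ = F·x = [5, 13, 3]
P̄ = F·P·Fᵀ + Q = [21 24 4; 24 52 12; 4 12 18]
y = z − H·x̄ = [8]
S = H·P̄·Hᵀ + R = [110]
K = P̄·Hᵀ·S⁻¹ = [1/55; -16/55; 2/11]
x' = x̄ + K·y = [283/55, 587/55, 49/11]
P' = (I − K·H)·P̄ = [1153/55 1352/55 40/11; 1352/55 2348/55 196/11; 40/11 196/11 158/11]

x' = [283/55, 587/55, 49/11]
P' = [1153/55 1352/55 40/11; 1352/55 2348/55 196/11; 40/11 196/11 158/11]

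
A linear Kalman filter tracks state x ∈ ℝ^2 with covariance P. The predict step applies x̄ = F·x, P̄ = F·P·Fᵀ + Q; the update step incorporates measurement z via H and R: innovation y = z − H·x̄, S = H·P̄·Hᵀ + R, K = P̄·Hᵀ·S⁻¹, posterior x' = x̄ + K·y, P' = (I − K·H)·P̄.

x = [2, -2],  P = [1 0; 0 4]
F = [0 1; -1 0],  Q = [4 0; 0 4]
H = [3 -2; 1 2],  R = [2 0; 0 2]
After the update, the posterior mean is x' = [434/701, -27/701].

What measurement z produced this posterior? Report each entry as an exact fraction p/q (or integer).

z = [2, 1]

x̄ = F·x = [-2, -2]
P̄ = F·P·Fᵀ + Q = [8 0; 0 5]
S = H·P̄·Hᵀ + R = [94 4; 4 30]
K = P̄·Hᵀ·S⁻¹ = [172/701 164/701; -85/701 245/701]
x' − x̄ = [1836/701, 1375/701] = K·y
y = (KᵀK)⁻¹·Kᵀ·(x' − x̄) = [4, 7]
z = y + H·x̄ = [4, 7] + [-2, -6] = [2, 1]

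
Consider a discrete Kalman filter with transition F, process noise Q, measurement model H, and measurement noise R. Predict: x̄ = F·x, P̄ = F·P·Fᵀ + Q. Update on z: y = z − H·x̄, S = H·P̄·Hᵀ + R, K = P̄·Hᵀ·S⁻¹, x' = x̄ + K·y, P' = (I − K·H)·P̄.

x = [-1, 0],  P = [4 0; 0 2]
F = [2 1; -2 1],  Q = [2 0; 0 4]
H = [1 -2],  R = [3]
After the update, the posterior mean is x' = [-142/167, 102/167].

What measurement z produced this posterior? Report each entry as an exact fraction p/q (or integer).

x̄ = F·x = [-2, 2]
P̄ = F·P·Fᵀ + Q = [20 -14; -14 22]
S = H·P̄·Hᵀ + R = [167]
K = P̄·Hᵀ·S⁻¹ = [48/167; -58/167]
x' − x̄ = [192/167, -232/167] = K·y
y = (KᵀK)⁻¹·Kᵀ·(x' − x̄) = [4]
z = y + H·x̄ = [4] + [-6] = [-2]

z = [-2]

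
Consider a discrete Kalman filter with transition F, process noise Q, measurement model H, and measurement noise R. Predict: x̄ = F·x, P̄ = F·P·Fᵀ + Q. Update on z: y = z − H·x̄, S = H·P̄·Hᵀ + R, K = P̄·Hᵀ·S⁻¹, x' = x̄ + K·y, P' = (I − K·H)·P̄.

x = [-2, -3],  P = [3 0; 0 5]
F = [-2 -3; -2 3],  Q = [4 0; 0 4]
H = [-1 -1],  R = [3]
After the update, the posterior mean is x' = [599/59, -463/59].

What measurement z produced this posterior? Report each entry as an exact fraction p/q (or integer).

x̄ = F·x = [13, -5]
P̄ = F·P·Fᵀ + Q = [61 -33; -33 61]
S = H·P̄·Hᵀ + R = [59]
K = P̄·Hᵀ·S⁻¹ = [-28/59; -28/59]
x' − x̄ = [-168/59, -168/59] = K·y
y = (KᵀK)⁻¹·Kᵀ·(x' − x̄) = [6]
z = y + H·x̄ = [6] + [-8] = [-2]

z = [-2]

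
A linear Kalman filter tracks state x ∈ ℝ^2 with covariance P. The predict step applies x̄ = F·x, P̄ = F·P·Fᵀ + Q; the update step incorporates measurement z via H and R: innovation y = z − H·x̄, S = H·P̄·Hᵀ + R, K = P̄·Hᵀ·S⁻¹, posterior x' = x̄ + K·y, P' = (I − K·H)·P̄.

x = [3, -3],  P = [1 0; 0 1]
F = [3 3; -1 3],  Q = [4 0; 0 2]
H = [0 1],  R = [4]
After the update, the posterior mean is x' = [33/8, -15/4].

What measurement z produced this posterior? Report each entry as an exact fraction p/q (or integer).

z = [-1]

x̄ = F·x = [0, -12]
P̄ = F·P·Fᵀ + Q = [22 6; 6 12]
S = H·P̄·Hᵀ + R = [16]
K = P̄·Hᵀ·S⁻¹ = [3/8; 3/4]
x' − x̄ = [33/8, 33/4] = K·y
y = (KᵀK)⁻¹·Kᵀ·(x' − x̄) = [11]
z = y + H·x̄ = [11] + [-12] = [-1]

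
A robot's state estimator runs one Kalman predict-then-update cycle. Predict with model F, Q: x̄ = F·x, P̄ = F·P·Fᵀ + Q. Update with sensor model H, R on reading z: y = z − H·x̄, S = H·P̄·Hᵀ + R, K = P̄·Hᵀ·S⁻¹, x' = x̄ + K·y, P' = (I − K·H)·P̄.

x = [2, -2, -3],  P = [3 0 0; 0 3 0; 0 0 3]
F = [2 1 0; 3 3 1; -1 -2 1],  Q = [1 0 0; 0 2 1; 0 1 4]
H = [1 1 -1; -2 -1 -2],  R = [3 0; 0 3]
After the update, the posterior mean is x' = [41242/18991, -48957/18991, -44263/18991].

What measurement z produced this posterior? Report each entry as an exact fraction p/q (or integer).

z = [2, 3]

x̄ = F·x = [2, -3, -1]
P̄ = F·P·Fᵀ + Q = [16 27 -12; 27 59 -23; -12 -23 22]
S = H·P̄·Hᵀ + R = [224 -105; -105 134]
K = P̄·Hᵀ·S⁻¹ = [3695/18991 -295/2713; 7571/18991 -509/2713; -7323/18991 -759/2713]
x' − x̄ = [3260/18991, 8016/18991, -25272/18991] = K·y
y = (KᵀK)⁻¹·Kᵀ·(x' − x̄) = [2, 2]
z = y + H·x̄ = [2, 2] + [0, 1] = [2, 3]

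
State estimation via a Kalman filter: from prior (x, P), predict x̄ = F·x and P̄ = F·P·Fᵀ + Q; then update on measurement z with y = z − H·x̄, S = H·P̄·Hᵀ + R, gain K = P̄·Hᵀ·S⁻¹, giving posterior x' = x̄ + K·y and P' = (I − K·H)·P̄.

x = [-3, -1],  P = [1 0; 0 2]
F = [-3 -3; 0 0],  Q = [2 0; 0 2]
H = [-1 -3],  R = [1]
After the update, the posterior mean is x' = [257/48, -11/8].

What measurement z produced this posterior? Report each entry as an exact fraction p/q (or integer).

x̄ = F·x = [12, 0]
P̄ = F·P·Fᵀ + Q = [29 0; 0 2]
S = H·P̄·Hᵀ + R = [48]
K = P̄·Hᵀ·S⁻¹ = [-29/48; -1/8]
x' − x̄ = [-319/48, -11/8] = K·y
y = (KᵀK)⁻¹·Kᵀ·(x' − x̄) = [11]
z = y + H·x̄ = [11] + [-12] = [-1]

z = [-1]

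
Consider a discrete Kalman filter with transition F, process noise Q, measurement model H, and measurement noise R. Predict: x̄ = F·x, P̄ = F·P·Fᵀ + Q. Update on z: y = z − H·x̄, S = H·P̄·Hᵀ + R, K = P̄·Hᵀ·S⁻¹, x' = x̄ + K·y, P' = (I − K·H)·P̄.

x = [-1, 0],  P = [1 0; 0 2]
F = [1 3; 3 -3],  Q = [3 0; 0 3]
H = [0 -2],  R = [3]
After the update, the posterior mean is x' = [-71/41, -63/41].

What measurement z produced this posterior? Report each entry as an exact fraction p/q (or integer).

x̄ = F·x = [-1, -3]
P̄ = F·P·Fᵀ + Q = [22 -15; -15 30]
S = H·P̄·Hᵀ + R = [123]
K = P̄·Hᵀ·S⁻¹ = [10/41; -20/41]
x' − x̄ = [-30/41, 60/41] = K·y
y = (KᵀK)⁻¹·Kᵀ·(x' − x̄) = [-3]
z = y + H·x̄ = [-3] + [6] = [3]

z = [3]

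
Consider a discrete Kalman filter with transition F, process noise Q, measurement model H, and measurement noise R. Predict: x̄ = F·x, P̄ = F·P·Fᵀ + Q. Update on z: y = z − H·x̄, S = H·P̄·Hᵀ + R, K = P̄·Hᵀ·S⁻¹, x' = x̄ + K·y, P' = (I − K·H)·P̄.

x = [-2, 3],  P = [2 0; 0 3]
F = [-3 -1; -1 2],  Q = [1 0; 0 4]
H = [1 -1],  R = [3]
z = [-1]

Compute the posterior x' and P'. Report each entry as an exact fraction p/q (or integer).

x̄ = F·x = [3, 8]
P̄ = F·P·Fᵀ + Q = [22 0; 0 18]
y = z − H·x̄ = [4]
S = H·P̄·Hᵀ + R = [43]
K = P̄·Hᵀ·S⁻¹ = [22/43; -18/43]
x' = x̄ + K·y = [217/43, 272/43]
P' = (I − K·H)·P̄ = [462/43 396/43; 396/43 450/43]

x' = [217/43, 272/43]
P' = [462/43 396/43; 396/43 450/43]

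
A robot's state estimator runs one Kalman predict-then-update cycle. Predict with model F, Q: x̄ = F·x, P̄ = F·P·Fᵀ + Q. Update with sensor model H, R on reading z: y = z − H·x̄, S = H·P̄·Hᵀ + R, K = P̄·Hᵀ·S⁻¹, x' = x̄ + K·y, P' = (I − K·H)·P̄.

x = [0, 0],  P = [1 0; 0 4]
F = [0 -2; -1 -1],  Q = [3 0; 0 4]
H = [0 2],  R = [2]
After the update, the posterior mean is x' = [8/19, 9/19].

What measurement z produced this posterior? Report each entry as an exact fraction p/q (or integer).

x̄ = F·x = [0, 0]
P̄ = F·P·Fᵀ + Q = [19 8; 8 9]
S = H·P̄·Hᵀ + R = [38]
K = P̄·Hᵀ·S⁻¹ = [8/19; 9/19]
x' − x̄ = [8/19, 9/19] = K·y
y = (KᵀK)⁻¹·Kᵀ·(x' − x̄) = [1]
z = y + H·x̄ = [1] + [0] = [1]

z = [1]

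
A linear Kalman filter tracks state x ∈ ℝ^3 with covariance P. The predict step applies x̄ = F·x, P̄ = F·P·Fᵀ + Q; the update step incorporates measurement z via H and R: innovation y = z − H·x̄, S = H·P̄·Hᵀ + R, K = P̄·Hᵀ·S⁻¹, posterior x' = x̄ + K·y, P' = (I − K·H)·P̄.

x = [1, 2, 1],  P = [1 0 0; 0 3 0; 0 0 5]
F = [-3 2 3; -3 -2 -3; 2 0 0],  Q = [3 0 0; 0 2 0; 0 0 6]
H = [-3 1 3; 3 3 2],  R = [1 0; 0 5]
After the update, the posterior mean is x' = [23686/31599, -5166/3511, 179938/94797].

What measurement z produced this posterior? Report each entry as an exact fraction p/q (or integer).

z = [2, 2]

x̄ = F·x = [4, -10, 2]
P̄ = F·P·Fᵀ + Q = [69 -48 -6; -48 68 -6; -6 -6 10]
S = H·P̄·Hᵀ + R = [1140 -153; -153 270]
K = P̄·Hᵀ·S⁻¹ = [-2441/10533 1819/31599; 2212/10533 1042/3511; 988/31599 -3938/94797]
x' − x̄ = [-102710/31599, 29944/3511, -9656/94797] = K·y
y = (KᵀK)⁻¹·Kᵀ·(x' − x̄) = [18, 16]
z = y + H·x̄ = [18, 16] + [-16, -14] = [2, 2]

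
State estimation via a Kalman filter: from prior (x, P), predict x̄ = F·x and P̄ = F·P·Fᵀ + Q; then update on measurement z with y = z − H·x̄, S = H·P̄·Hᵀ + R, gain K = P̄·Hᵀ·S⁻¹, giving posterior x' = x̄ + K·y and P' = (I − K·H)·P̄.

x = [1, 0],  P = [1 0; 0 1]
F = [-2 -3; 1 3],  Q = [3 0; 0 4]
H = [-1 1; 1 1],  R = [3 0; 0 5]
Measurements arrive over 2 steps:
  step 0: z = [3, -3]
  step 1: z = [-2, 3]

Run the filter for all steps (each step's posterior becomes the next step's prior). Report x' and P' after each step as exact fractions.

step 0: x̄ = F·x = [-2, 1]
step 0: P̄ = F·P·Fᵀ + Q = [16 -11; -11 14]
step 0: y = z − H·x̄ = [0, -2]
step 0: S = H·P̄·Hᵀ + R = [55 -2; -2 13]
step 0: K = P̄·Hᵀ·S⁻¹ = [-341/711 221/711; 331/711 215/711]
step 0: x' = x̄ + K·y = [-1864/711, 281/711]
step 0: P' = (I − K·H)·P̄ = [1064/711 41/711; 41/711 1034/711]
step 1: x̄ = F·x = [2885/711, -1021/711]
step 1: P̄ = F·P·Fᵀ + Q = [16187/711 -11803/711; -11803/711 13460/711]
step 1: y = z − H·x̄ = [276/79, 269/711]
step 1: S = H·P̄·Hᵀ + R = [6154/79 -303/79; -303/79 9596/711]
step 1: K = P̄·Hᵀ·S⁻¹ = [-360952/737057 234154/737057; 347317/737057 225973/737057]
step 1: x' = x̄ + K·y = [1818273/737057, 240488/737057]
step 1: P' = (I − K·H)·P̄ = [1126813/737057 43957/737057; 43957/737057 1085908/737057]

step 0: x' = [-1864/711, 281/711], P' = [1064/711 41/711; 41/711 1034/711]
step 1: x' = [1818273/737057, 240488/737057], P' = [1126813/737057 43957/737057; 43957/737057 1085908/737057]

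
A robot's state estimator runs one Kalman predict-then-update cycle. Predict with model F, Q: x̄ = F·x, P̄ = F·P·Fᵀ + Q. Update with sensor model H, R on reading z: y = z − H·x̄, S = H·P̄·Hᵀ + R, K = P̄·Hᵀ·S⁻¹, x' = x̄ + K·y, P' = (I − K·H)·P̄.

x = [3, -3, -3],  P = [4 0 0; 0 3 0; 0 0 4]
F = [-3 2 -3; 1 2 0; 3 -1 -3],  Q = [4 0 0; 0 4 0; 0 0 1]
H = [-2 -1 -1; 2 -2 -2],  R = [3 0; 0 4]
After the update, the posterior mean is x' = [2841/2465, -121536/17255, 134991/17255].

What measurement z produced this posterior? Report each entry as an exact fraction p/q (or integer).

x̄ = F·x = [-6, -3, 21]
P̄ = F·P·Fᵀ + Q = [88 0 -6; 0 20 6; -6 6 76]
S = H·P̄·Hᵀ + R = [439 -148; -148 836]
K = P̄·Hᵀ·S⁻¹ = [-4082/12325 2049/12325; -7358/86275 -6669/86275; -21142/86275 -21906/86275]
x' − x̄ = [17631/2465, -69771/17255, -227364/17255] = K·y
y = (KᵀK)⁻¹·Kᵀ·(x' − x̄) = [3, 49]
z = y + H·x̄ = [3, 49] + [-6, -48] = [-3, 1]

z = [-3, 1]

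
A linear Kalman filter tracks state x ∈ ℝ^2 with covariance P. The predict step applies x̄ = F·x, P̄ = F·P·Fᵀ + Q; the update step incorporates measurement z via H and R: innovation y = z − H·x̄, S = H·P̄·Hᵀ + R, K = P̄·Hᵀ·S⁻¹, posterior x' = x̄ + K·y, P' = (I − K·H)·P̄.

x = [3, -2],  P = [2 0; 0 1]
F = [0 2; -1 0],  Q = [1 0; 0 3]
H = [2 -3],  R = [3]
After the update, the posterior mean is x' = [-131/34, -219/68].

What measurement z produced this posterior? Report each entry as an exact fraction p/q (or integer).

z = [2]

x̄ = F·x = [-4, -3]
P̄ = F·P·Fᵀ + Q = [5 0; 0 5]
S = H·P̄·Hᵀ + R = [68]
K = P̄·Hᵀ·S⁻¹ = [5/34; -15/68]
x' − x̄ = [5/34, -15/68] = K·y
y = (KᵀK)⁻¹·Kᵀ·(x' − x̄) = [1]
z = y + H·x̄ = [1] + [1] = [2]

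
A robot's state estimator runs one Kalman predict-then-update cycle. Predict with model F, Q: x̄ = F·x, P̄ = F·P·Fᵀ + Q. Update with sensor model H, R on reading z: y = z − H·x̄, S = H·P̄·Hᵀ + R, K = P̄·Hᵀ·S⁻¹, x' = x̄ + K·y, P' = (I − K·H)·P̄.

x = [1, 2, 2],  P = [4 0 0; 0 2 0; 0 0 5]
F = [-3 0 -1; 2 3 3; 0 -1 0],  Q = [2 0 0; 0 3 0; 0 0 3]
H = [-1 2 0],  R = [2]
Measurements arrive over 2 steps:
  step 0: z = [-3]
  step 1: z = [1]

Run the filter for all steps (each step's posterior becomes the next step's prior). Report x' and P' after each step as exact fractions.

step 0: x' = [1711/529, 98/529, -626/529], P' = [8106/529 3932/529 -1452/529; 3932/529 2169/529 -738/529; -1452/529 -738/529 2501/529]
step 1: x' = [-3135695/732291, -398016/244097, 376130/732291], P' = [6894338/732291 1077562/244097 965938/732291; 1077562/244097 624906/244097 149199/244097; 965938/732291 149199/244097 2834228/732291]

step 0: x̄ = F·x = [-5, 14, -2]
step 0: P̄ = F·P·Fᵀ + Q = [43 -39 0; -39 82 -6; 0 -6 5]
step 0: y = z − H·x̄ = [-36]
step 0: S = H·P̄·Hᵀ + R = [529]
step 0: K = P̄·Hᵀ·S⁻¹ = [-121/529; 203/529; -12/529]
step 0: x' = x̄ + K·y = [1711/529, 98/529, -626/529]
step 0: P' = (I − K·H)·P̄ = [8106/529 3932/529 -1452/529; 3932/529 2169/529 -738/529; -1452/529 -738/529 2501/529]
step 1: x̄ = F·x = [-4507/529, 1838/529, -98/529]
step 1: P̄ = F·P·Fᵀ + Q = [67801/529 -73341/529 11058/529; -73341/529 92517/529 -12157/529; 11058/529 -12157/529 3756/529]
step 1: y = z − H·x̄ = [-7654/529]
step 1: S = H·P̄·Hᵀ + R = [732291/529]
step 1: K = P̄·Hᵀ·S⁻¹ = [-214483/732291; 86125/244097; -35372/732291]
step 1: x' = x̄ + K·y = [-3135695/732291, -398016/244097, 376130/732291]
step 1: P' = (I − K·H)·P̄ = [6894338/732291 1077562/244097 965938/732291; 1077562/244097 624906/244097 149199/244097; 965938/732291 149199/244097 2834228/732291]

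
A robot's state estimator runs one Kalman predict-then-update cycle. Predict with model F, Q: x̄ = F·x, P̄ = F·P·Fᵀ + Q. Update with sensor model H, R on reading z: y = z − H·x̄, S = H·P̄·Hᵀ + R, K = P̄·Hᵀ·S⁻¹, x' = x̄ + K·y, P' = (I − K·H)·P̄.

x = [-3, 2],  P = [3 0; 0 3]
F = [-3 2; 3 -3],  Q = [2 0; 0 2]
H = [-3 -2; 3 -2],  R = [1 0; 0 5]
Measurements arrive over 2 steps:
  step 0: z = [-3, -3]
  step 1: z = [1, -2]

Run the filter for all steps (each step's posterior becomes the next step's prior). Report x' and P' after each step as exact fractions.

step 0: x̄ = F·x = [13, -15]
step 0: P̄ = F·P·Fᵀ + Q = [41 -45; -45 56]
step 0: y = z − H·x̄ = [6, -72]
step 0: S = H·P̄·Hᵀ + R = [54 -145; -145 1138]
step 0: K = P̄·Hᵀ·S⁻¹ = [-6669/40427 6717/40427; -9641/40427 -10003/40427]
step 0: x' = x̄ + K·y = [1913/40427, 55965/40427]
step 0: P' = (I − K·H)·P̄ = [6709/40427 -6729/40427; -6729/40427 14914/40427]
step 1: x̄ = F·x = [106191/40427, -162156/40427]
step 1: P̄ = F·P·Fᵀ + Q = [281639/40427 -250800/40427; -250800/40427 396583/40427]
step 1: y = z − H·x̄ = [34688/40427, -723739/40427]
step 1: S = H·P̄·Hᵀ + R = [1151910/40427 -948419/40427; -948419/40427 7332818/40427]
step 1: K = P̄·Hᵀ·S⁻¹ = [-30682929/186688297 30312861/186688297; -552574/2363143 -569558/2363143]
step 1: x' = x̄ + K·y = [-78618552/186688297, 243546/2363143]
step 1: P' = (I − K·H)·P̄ = [30374539/186688297 -382536/2363143; -382536/2363143 850091/2363143]

step 0: x' = [1913/40427, 55965/40427], P' = [6709/40427 -6729/40427; -6729/40427 14914/40427]
step 1: x' = [-78618552/186688297, 243546/2363143], P' = [30374539/186688297 -382536/2363143; -382536/2363143 850091/2363143]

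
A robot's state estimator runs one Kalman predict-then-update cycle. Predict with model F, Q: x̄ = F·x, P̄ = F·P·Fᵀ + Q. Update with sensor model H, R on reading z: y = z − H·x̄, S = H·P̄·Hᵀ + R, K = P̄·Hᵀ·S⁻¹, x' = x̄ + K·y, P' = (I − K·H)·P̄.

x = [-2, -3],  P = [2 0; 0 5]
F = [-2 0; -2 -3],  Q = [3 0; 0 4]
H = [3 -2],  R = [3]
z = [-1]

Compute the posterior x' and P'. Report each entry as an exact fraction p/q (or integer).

x' = [89/18, 8]
P' = [2285/234 189/13; 189/13 291/13]

x̄ = F·x = [4, 13]
P̄ = F·P·Fᵀ + Q = [11 8; 8 57]
y = z − H·x̄ = [13]
S = H·P̄·Hᵀ + R = [234]
K = P̄·Hᵀ·S⁻¹ = [17/234; -5/13]
x' = x̄ + K·y = [89/18, 8]
P' = (I − K·H)·P̄ = [2285/234 189/13; 189/13 291/13]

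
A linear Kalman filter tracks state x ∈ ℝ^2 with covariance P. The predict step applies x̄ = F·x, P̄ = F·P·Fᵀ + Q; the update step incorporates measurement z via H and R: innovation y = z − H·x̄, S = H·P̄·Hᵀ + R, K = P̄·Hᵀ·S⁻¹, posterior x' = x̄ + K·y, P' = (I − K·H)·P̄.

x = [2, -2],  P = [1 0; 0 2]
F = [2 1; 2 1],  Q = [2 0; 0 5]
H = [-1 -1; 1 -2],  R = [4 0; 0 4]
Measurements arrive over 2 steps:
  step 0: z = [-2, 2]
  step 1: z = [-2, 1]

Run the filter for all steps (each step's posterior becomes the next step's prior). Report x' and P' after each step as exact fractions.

step 0: x̄ = F·x = [2, 2]
step 0: P̄ = F·P·Fᵀ + Q = [8 6; 6 11]
step 0: y = z − H·x̄ = [2, 4]
step 0: S = H·P̄·Hᵀ + R = [35 20; 20 32]
step 0: K = P̄·Hᵀ·S⁻¹ = [-23/45 7/36; -14/45 -11/36]
step 0: x' = x̄ + K·y = [79/45, 7/45]
step 0: P' = (I − K·H)·P̄ = [73/45 19/45; 19/45 37/45]
step 1: x̄ = F·x = [11/3, 11/3]
step 1: P̄ = F·P·Fᵀ + Q = [11 9; 9 14]
step 1: y = z − H·x̄ = [16/3, 14/3]
step 1: S = H·P̄·Hᵀ + R = [47 26; 26 35]
step 1: K = P̄·Hᵀ·S⁻¹ = [-518/969 191/969; -311/969 -295/969]
step 1: x' = x̄ + K·y = [5045/2907, 1553/2907]
step 1: P' = (I − K·H)·P̄ = [1636/969 436/969; 436/969 808/969]

step 0: x' = [79/45, 7/45], P' = [73/45 19/45; 19/45 37/45]
step 1: x' = [5045/2907, 1553/2907], P' = [1636/969 436/969; 436/969 808/969]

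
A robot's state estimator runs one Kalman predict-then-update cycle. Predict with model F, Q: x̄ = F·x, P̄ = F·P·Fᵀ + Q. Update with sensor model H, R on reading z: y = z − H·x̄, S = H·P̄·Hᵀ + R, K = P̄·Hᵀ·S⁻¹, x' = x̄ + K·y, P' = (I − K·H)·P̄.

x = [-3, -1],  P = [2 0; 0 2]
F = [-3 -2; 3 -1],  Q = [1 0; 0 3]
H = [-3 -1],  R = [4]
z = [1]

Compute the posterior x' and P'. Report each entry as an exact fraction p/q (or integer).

x̄ = F·x = [11, -8]
P̄ = F·P·Fᵀ + Q = [27 -14; -14 23]
y = z − H·x̄ = [26]
S = H·P̄·Hᵀ + R = [186]
K = P̄·Hᵀ·S⁻¹ = [-67/186; 19/186]
x' = x̄ + K·y = [152/93, -497/93]
P' = (I − K·H)·P̄ = [533/186 -1331/186; -1331/186 3917/186]

x' = [152/93, -497/93]
P' = [533/186 -1331/186; -1331/186 3917/186]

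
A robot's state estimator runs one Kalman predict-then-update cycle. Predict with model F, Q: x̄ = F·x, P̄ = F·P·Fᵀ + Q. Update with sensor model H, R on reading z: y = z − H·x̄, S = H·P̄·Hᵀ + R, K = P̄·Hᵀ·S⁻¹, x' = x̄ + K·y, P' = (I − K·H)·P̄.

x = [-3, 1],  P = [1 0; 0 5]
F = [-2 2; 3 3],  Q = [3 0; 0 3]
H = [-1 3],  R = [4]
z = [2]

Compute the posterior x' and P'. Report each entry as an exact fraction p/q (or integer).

x' = [223/20, 429/100]
P' = [351/16 597/80; 597/80 1191/400]

x̄ = F·x = [8, -6]
P̄ = F·P·Fᵀ + Q = [27 24; 24 57]
y = z − H·x̄ = [28]
S = H·P̄·Hᵀ + R = [400]
K = P̄·Hᵀ·S⁻¹ = [9/80; 147/400]
x' = x̄ + K·y = [223/20, 429/100]
P' = (I − K·H)·P̄ = [351/16 597/80; 597/80 1191/400]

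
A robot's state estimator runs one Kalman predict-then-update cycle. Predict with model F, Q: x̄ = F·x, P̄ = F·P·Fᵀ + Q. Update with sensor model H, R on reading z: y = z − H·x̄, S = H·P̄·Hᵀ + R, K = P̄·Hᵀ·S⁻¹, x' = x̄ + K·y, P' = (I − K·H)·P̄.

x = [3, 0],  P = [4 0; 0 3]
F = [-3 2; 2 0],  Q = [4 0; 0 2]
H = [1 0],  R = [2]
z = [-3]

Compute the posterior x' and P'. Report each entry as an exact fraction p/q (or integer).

x̄ = F·x = [-9, 6]
P̄ = F·P·Fᵀ + Q = [52 -24; -24 18]
y = z − H·x̄ = [6]
S = H·P̄·Hᵀ + R = [54]
K = P̄·Hᵀ·S⁻¹ = [26/27; -4/9]
x' = x̄ + K·y = [-29/9, 10/3]
P' = (I − K·H)·P̄ = [52/27 -8/9; -8/9 22/3]

x' = [-29/9, 10/3]
P' = [52/27 -8/9; -8/9 22/3]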